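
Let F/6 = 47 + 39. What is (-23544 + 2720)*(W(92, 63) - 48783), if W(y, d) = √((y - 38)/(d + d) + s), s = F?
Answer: 1015857192 - 20824*√25305/7 ≈ 1.0154e+9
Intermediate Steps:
F = 516 (F = 6*(47 + 39) = 6*86 = 516)
s = 516
W(y, d) = √(516 + (-38 + y)/(2*d)) (W(y, d) = √((y - 38)/(d + d) + 516) = √((-38 + y)/((2*d)) + 516) = √((-38 + y)*(1/(2*d)) + 516) = √((-38 + y)/(2*d) + 516) = √(516 + (-38 + y)/(2*d)))
(-23544 + 2720)*(W(92, 63) - 48783) = (-23544 + 2720)*(√2*√((-38 + 92 + 1032*63)/63)/2 - 48783) = -20824*(√2*√((-38 + 92 + 65016)/63)/2 - 48783) = -20824*(√2*√((1/63)*65070)/2 - 48783) = -20824*(√2*√(7230/7)/2 - 48783) = -20824*(√2*(√50610/7)/2 - 48783) = -20824*(√25305/7 - 48783) = -20824*(-48783 + √25305/7) = 1015857192 - 20824*√25305/7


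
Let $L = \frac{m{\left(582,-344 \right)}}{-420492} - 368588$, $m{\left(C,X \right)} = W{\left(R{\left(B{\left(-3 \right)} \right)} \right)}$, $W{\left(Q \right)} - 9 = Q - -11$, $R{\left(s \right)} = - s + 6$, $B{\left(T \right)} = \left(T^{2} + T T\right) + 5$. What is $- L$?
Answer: $\frac{51662768433}{140164} \approx 3.6859 \cdot 10^{5}$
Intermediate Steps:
$B{\left(T \right)} = 5 + 2 T^{2}$ ($B{\left(T \right)} = \left(T^{2} + T^{2}\right) + 5 = 2 T^{2} + 5 = 5 + 2 T^{2}$)
$R{\left(s \right)} = 6 - s$
$W{\left(Q \right)} = 20 + Q$ ($W{\left(Q \right)} = 9 + \left(Q - -11\right) = 9 + \left(Q + 11\right) = 9 + \left(11 + Q\right) = 20 + Q$)
$m{\left(C,X \right)} = 3$ ($m{\left(C,X \right)} = 20 + \left(6 - \left(5 + 2 \left(-3\right)^{2}\right)\right) = 20 + \left(6 - \left(5 + 2 \cdot 9\right)\right) = 20 + \left(6 - \left(5 + 18\right)\right) = 20 + \left(6 - 23\right) = 20 - 17 = 3$)
$L = - \frac{51662768433}{140164}$ ($L = \frac{3}{-420492} - 368588 = 3 \left(- \frac{1}{420492}\right) - 368588 = - \frac{1}{140164} - 368588 = - \frac{51662768433}{140164} \approx -3.6859 \cdot 10^{5}$)
$- L = \left(-1\right) \left(- \frac{51662768433}{140164}\right) = \frac{51662768433}{140164}$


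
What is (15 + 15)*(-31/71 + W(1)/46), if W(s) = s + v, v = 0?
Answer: -20325/1633 ≈ -12.446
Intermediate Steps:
W(s) = s (W(s) = s + 0 = s)
(15 + 15)*(-31/71 + W(1)/46) = (15 + 15)*(-31/71 + 1/46) = 30*(-31*1/71 + 1*(1/46)) = 30*(-31/71 + 1/46) = 30*(-1355/3266) = -20325/1633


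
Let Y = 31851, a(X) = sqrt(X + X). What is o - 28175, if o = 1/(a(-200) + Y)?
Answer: -28583159951324/1014486601 - 20*I/1014486601 ≈ -28175.0 - 1.9714e-8*I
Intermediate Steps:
a(X) = sqrt(2)*sqrt(X) (a(X) = sqrt(2*X) = sqrt(2)*sqrt(X))
o = (31851 - 20*I)/1014486601 (o = 1/(sqrt(2)*sqrt(-200) + 31851) = 1/(sqrt(2)*(10*I*sqrt(2)) + 31851) = 1/(20*I + 31851) = 1/(31851 + 20*I) = (31851 - 20*I)/1014486601 ≈ 3.1396e-5 - 1.9714e-8*I)
o - 28175 = (31851/1014486601 - 20*I/1014486601) - 28175 = -28583159951324/1014486601 - 20*I/1014486601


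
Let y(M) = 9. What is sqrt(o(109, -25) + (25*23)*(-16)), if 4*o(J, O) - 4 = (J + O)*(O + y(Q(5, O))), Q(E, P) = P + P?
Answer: I*sqrt(9535) ≈ 97.647*I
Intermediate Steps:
Q(E, P) = 2*P
o(J, O) = 1 + (9 + O)*(J + O)/4 (o(J, O) = 1 + ((J + O)*(O + 9))/4 = 1 + ((J + O)*(9 + O))/4 = 1 + ((9 + O)*(J + O))/4 = 1 + (9 + O)*(J + O)/4)
sqrt(o(109, -25) + (25*23)*(-16)) = sqrt((1 + (1/4)*(-25)**2 + (9/4)*109 + (9/4)*(-25) + (1/4)*109*(-25)) + (25*23)*(-16)) = sqrt((1 + (1/4)*625 + 981/4 - 225/4 - 2725/4) + 575*(-16)) = sqrt((1 + 625/4 + 981/4 - 225/4 - 2725/4) - 9200) = sqrt(-335 - 9200) = sqrt(-9535) = I*sqrt(9535)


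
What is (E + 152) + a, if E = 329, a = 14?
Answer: 495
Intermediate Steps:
(E + 152) + a = (329 + 152) + 14 = 481 + 14 = 495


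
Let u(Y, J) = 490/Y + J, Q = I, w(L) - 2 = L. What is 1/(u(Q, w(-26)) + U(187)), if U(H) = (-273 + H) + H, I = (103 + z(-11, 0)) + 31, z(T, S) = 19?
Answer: 153/12271 ≈ 0.012468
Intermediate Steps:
w(L) = 2 + L
I = 153 (I = (103 + 19) + 31 = 122 + 31 = 153)
Q = 153
u(Y, J) = J + 490/Y
U(H) = -273 + 2*H
1/(u(Q, w(-26)) + U(187)) = 1/(((2 - 26) + 490/153) + (-273 + 2*187)) = 1/((-24 + 490*(1/153)) + (-273 + 374)) = 1/((-24 + 490/153) + 101) = 1/(-3182/153 + 101) = 1/(12271/153) = 153/12271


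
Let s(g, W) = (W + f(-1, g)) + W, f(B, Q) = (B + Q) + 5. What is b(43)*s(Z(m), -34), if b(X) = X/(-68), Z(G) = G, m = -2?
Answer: 1419/34 ≈ 41.735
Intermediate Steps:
f(B, Q) = 5 + B + Q
b(X) = -X/68 (b(X) = X*(-1/68) = -X/68)
s(g, W) = 4 + g + 2*W (s(g, W) = (W + (5 - 1 + g)) + W = (W + (4 + g)) + W = (4 + W + g) + W = 4 + g + 2*W)
b(43)*s(Z(m), -34) = (-1/68*43)*(4 - 2 + 2*(-34)) = -43*(4 - 2 - 68)/68 = -43/68*(-66) = 1419/34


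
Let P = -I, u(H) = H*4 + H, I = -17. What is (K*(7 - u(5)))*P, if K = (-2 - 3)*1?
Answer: 1530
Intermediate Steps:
u(H) = 5*H (u(H) = 4*H + H = 5*H)
K = -5 (K = -5*1 = -5)
P = 17 (P = -1*(-17) = 17)
(K*(7 - u(5)))*P = -5*(7 - 5*5)*17 = -5*(7 - 1*25)*17 = -5*(7 - 25)*17 = -5*(-18)*17 = 90*17 = 1530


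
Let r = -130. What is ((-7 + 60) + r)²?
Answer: 5929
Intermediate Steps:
((-7 + 60) + r)² = ((-7 + 60) - 130)² = (53 - 130)² = (-77)² = 5929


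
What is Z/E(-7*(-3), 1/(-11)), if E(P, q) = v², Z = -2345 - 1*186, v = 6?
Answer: -2531/36 ≈ -70.306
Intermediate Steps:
Z = -2531 (Z = -2345 - 186 = -2531)
E(P, q) = 36 (E(P, q) = 6² = 36)
Z/E(-7*(-3), 1/(-11)) = -2531/36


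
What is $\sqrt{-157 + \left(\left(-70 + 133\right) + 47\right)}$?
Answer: $i \sqrt{47} \approx 6.8557 i$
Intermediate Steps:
$\sqrt{-157 + \left(\left(-70 + 133\right) + 47\right)} = \sqrt{-157 + \left(63 + 47\right)} = \sqrt{-157 + 110} = \sqrt{-47} = i \sqrt{47}$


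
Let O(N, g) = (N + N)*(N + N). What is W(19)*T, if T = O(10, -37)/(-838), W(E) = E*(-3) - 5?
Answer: 12400/419 ≈ 29.594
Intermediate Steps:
O(N, g) = 4*N**2 (O(N, g) = (2*N)*(2*N) = 4*N**2)
W(E) = -5 - 3*E (W(E) = -3*E - 5 = -5 - 3*E)
T = -200/419 (T = (4*10**2)/(-838) = (4*100)*(-1/838) = 400*(-1/838) = -200/419 ≈ -0.47733)
W(19)*T = (-5 - 3*19)*(-200/419) = (-5 - 57)*(-200/419) = -62*(-200/419) = 12400/419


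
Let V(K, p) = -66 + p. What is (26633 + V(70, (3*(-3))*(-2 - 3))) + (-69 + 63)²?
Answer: 26648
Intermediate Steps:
(26633 + V(70, (3*(-3))*(-2 - 3))) + (-69 + 63)² = (26633 + (-66 + (3*(-3))*(-2 - 3))) + (-69 + 63)² = (26633 + (-66 - 9*(-5))) + (-6)² = (26633 + (-66 + 45)) + 36 = (26633 - 21) + 36 = 26612 + 36 = 26648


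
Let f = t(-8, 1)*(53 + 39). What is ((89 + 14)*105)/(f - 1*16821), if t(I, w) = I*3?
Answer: -3605/6343 ≈ -0.56834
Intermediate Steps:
t(I, w) = 3*I
f = -2208 (f = (3*(-8))*(53 + 39) = -24*92 = -2208)
((89 + 14)*105)/(f - 1*16821) = ((89 + 14)*105)/(-2208 - 1*16821) = (103*105)/(-2208 - 16821) = 10815/(-19029) = 10815*(-1/19029) = -3605/6343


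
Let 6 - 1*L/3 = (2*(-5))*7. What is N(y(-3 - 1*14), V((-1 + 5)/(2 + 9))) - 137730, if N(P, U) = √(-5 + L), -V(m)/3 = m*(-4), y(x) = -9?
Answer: -137730 + √223 ≈ -1.3772e+5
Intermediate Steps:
L = 228 (L = 18 - 3*2*(-5)*7 = 18 - (-30)*7 = 18 - 3*(-70) = 18 + 210 = 228)
V(m) = 12*m (V(m) = -3*m*(-4) = -(-12)*m = 12*m)
N(P, U) = √223 (N(P, U) = √(-5 + 228) = √223)
N(y(-3 - 1*14), V((-1 + 5)/(2 + 9))) - 137730 = √223 - 137730 = -137730 + √223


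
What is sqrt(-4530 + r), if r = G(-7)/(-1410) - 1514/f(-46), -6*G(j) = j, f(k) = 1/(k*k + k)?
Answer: I*sqrt(6239671732645)/1410 ≈ 1771.6*I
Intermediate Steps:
f(k) = 1/(k + k**2) (f(k) = 1/(k**2 + k) = 1/(k + k**2))
G(j) = -j/6
r = -26513470807/8460 (r = -1/6*(-7)/(-1410) - 1514/(1/((-46)*(1 - 46))) = (7/6)*(-1/1410) - 1514/((-1/46/(-45))) = -7/8460 - 1514/((-1/46*(-1/45))) = -7/8460 - 1514/1/2070 = -7/8460 - 1514*2070 = -7/8460 - 3133980 = -26513470807/8460 ≈ -3.1340e+6)
sqrt(-4530 + r) = sqrt(-4530 - 26513470807/8460) = sqrt(-26551794607/8460) = I*sqrt(6239671732645)/1410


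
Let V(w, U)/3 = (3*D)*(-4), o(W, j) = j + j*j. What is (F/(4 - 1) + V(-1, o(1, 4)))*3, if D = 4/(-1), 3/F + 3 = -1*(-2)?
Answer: 429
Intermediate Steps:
F = -3 (F = 3/(-3 - 1*(-2)) = 3/(-3 + 2) = 3/(-1) = 3*(-1) = -3)
D = -4 (D = 4*(-1) = -4)
o(W, j) = j + j**2
V(w, U) = 144 (V(w, U) = 3*((3*(-4))*(-4)) = 3*(-12*(-4)) = 3*48 = 144)
(F/(4 - 1) + V(-1, o(1, 4)))*3 = (-3/(4 - 1) + 144)*3 = (-3/3 + 144)*3 = (-3*1/3 + 144)*3 = (-1 + 144)*3 = 143*3 = 429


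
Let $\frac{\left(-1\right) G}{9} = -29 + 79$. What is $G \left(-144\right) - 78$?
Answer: $64722$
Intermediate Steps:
$G = -450$ ($G = - 9 \left(-29 + 79\right) = \left(-9\right) 50 = -450$)
$G \left(-144\right) - 78 = \left(-450\right) \left(-144\right) - 78 = 64800 - 78 = 64722$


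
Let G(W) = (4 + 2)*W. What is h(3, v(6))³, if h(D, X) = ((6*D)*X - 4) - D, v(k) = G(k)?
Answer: 263374721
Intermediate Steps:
G(W) = 6*W
v(k) = 6*k
h(D, X) = -4 - D + 6*D*X (h(D, X) = (6*D*X - 4) - D = (-4 + 6*D*X) - D = -4 - D + 6*D*X)
h(3, v(6))³ = (-4 - 1*3 + 6*3*(6*6))³ = (-4 - 3 + 6*3*36)³ = (-4 - 3 + 648)³ = 641³ = 263374721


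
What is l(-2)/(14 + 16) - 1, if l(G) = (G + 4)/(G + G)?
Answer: -61/60 ≈ -1.0167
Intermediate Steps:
l(G) = (4 + G)/(2*G) (l(G) = (4 + G)/((2*G)) = (4 + G)*(1/(2*G)) = (4 + G)/(2*G))
l(-2)/(14 + 16) - 1 = ((½)*(4 - 2)/(-2))/(14 + 16) - 1 = ((½)*(-½)*2)/30 - 1 = -½*1/30 - 1 = -1/60 - 1 = -61/60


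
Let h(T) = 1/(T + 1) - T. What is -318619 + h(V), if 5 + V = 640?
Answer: -203045543/636 ≈ -3.1925e+5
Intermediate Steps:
V = 635 (V = -5 + 640 = 635)
h(T) = 1/(1 + T) - T
-318619 + h(V) = -318619 + (1 - 1*635 - 1*635**2)/(1 + 635) = -318619 + (1 - 635 - 1*403225)/636 = -318619 + (1 - 635 - 403225)/636 = -318619 + (1/636)*(-403859) = -318619 - 403859/636 = -203045543/636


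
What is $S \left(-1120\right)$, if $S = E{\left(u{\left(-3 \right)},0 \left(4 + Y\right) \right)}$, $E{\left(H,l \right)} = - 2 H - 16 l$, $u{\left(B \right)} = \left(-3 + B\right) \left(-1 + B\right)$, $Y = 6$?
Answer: $53760$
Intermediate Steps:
$u{\left(B \right)} = \left(-1 + B\right) \left(-3 + B\right)$
$E{\left(H,l \right)} = - 16 l - 2 H$
$S = -48$ ($S = - 16 \cdot 0 \left(4 + 6\right) - 2 \left(3 + \left(-3\right)^{2} - -12\right) = - 16 \cdot 0 \cdot 10 - 2 \left(3 + 9 + 12\right) = \left(-16\right) 0 - 48 = 0 - 48 = -48$)
$S \left(-1120\right) = \left(-48\right) \left(-1120\right) = 53760$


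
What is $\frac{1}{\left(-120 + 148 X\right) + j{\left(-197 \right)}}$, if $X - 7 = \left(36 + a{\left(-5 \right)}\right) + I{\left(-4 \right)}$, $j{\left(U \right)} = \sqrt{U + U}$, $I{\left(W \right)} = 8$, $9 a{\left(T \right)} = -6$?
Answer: $\frac{32982}{241737845} - \frac{9 i \sqrt{394}}{483475690} \approx 0.00013644 - 3.695 \cdot 10^{-7} i$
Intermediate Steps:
$a{\left(T \right)} = - \frac{2}{3}$ ($a{\left(T \right)} = \frac{1}{9} \left(-6\right) = - \frac{2}{3}$)
$j{\left(U \right)} = \sqrt{2} \sqrt{U}$ ($j{\left(U \right)} = \sqrt{2 U} = \sqrt{2} \sqrt{U}$)
$X = \frac{151}{3}$ ($X = 7 + \left(\left(36 - \frac{2}{3}\right) + 8\right) = 7 + \left(\frac{106}{3} + 8\right) = 7 + \frac{130}{3} = \frac{151}{3} \approx 50.333$)
$\frac{1}{\left(-120 + 148 X\right) + j{\left(-197 \right)}} = \frac{1}{\left(-120 + 148 \cdot \frac{151}{3}\right) + \sqrt{2} \sqrt{-197}} = \frac{1}{\left(-120 + \frac{22348}{3}\right) + \sqrt{2} i \sqrt{197}} = \frac{1}{\frac{21988}{3} + i \sqrt{394}}$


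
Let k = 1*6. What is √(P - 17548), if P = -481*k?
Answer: I*√20434 ≈ 142.95*I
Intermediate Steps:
k = 6
P = -2886 (P = -481*6 = -2886)
√(P - 17548) = √(-2886 - 17548) = √(-20434) = I*√20434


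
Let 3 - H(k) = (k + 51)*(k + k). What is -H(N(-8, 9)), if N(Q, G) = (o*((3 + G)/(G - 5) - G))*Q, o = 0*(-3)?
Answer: -3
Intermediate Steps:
o = 0
N(Q, G) = 0 (N(Q, G) = (0*((3 + G)/(G - 5) - G))*Q = (0*((3 + G)/(-5 + G) - G))*Q = (0*(-G + (3 + G)/(-5 + G)))*Q = 0*Q = 0)
H(k) = 3 - 2*k*(51 + k) (H(k) = 3 - (k + 51)*(k + k) = 3 - (51 + k)*2*k = 3 - 2*k*(51 + k))
-H(N(-8, 9)) = -(3 - 102*0 - 2*0²) = -(3 + 0 - 2*0) = -(3 + 0 + 0) = -1*3 = -3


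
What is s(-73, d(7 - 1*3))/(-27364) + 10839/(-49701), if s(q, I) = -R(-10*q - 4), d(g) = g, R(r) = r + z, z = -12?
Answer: -43518647/226669694 ≈ -0.19199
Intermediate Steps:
R(r) = -12 + r (R(r) = r - 12 = -12 + r)
s(q, I) = 16 + 10*q (s(q, I) = -(-12 + (-10*q - 4)) = -(-12 + (-4 - 10*q)) = -(-16 - 10*q) = 16 + 10*q)
s(-73, d(7 - 1*3))/(-27364) + 10839/(-49701) = (16 + 10*(-73))/(-27364) + 10839/(-49701) = (16 - 730)*(-1/27364) + 10839*(-1/49701) = -714*(-1/27364) - 3613/16567 = 357/13682 - 3613/16567 = -43518647/226669694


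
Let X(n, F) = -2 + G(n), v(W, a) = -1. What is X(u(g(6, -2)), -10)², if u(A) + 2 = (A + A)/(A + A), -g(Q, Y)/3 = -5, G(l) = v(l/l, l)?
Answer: 9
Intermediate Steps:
G(l) = -1
g(Q, Y) = 15 (g(Q, Y) = -3*(-5) = 15)
u(A) = -1 (u(A) = -2 + (A + A)/(A + A) = -2 + (2*A)/((2*A)) = -2 + (2*A)*(1/(2*A)) = -2 + 1 = -1)
X(n, F) = -3 (X(n, F) = -2 - 1 = -3)
X(u(g(6, -2)), -10)² = (-3)² = 9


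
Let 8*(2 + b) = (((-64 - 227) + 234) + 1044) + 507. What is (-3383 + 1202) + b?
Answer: -7985/4 ≈ -1996.3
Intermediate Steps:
b = 739/4 (b = -2 + ((((-64 - 227) + 234) + 1044) + 507)/8 = -2 + (((-291 + 234) + 1044) + 507)/8 = -2 + ((-57 + 1044) + 507)/8 = -2 + (987 + 507)/8 = -2 + (1/8)*1494 = -2 + 747/4 = 739/4 ≈ 184.75)
(-3383 + 1202) + b = (-3383 + 1202) + 739/4 = -2181 + 739/4 = -7985/4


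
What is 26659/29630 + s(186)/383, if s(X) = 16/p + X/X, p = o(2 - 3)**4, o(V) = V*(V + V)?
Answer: 10269657/11348290 ≈ 0.90495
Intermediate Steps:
o(V) = 2*V**2 (o(V) = V*(2*V) = 2*V**2)
p = 16 (p = (2*(2 - 3)**2)**4 = (2*(-1)**2)**4 = (2*1)**4 = 2**4 = 16)
s(X) = 2 (s(X) = 16/16 + X/X = 16*(1/16) + 1 = 1 + 1 = 2)
26659/29630 + s(186)/383 = 26659/29630 + 2/383 = 10269657/11348290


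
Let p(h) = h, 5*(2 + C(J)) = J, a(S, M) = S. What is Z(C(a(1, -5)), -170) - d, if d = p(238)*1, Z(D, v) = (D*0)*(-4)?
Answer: -238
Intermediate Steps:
C(J) = -2 + J/5
Z(D, v) = 0 (Z(D, v) = 0*(-4) = 0)
d = 238 (d = 238*1 = 238)
Z(C(a(1, -5)), -170) - d = 0 - 1*238 = 0 - 238 = -238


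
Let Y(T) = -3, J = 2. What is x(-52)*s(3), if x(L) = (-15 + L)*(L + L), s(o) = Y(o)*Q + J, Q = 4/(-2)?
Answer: 55744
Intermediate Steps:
Q = -2 (Q = 4*(-½) = -2)
s(o) = 8 (s(o) = -3*(-2) + 2 = 6 + 2 = 8)
x(L) = 2*L*(-15 + L) (x(L) = (-15 + L)*(2*L) = 2*L*(-15 + L))
x(-52)*s(3) = (2*(-52)*(-15 - 52))*8 = (2*(-52)*(-67))*8 = 6968*8 = 55744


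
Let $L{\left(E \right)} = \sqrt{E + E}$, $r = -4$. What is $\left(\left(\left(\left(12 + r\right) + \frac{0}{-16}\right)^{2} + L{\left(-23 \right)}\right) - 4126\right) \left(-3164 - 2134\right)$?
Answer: $21520476 - 5298 i \sqrt{46} \approx 2.152 \cdot 10^{7} - 35933.0 i$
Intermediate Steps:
$L{\left(E \right)} = \sqrt{2} \sqrt{E}$ ($L{\left(E \right)} = \sqrt{2 E} = \sqrt{2} \sqrt{E}$)
$\left(\left(\left(\left(12 + r\right) + \frac{0}{-16}\right)^{2} + L{\left(-23 \right)}\right) - 4126\right) \left(-3164 - 2134\right) = \left(\left(\left(\left(12 - 4\right) + \frac{0}{-16}\right)^{2} + \sqrt{2} \sqrt{-23}\right) - 4126\right) \left(-3164 - 2134\right) = \left(\left(\left(8 + 0 \left(- \frac{1}{16}\right)\right)^{2} + \sqrt{2} i \sqrt{23}\right) - 4126\right) \left(-5298\right) = \left(\left(\left(8 + 0\right)^{2} + i \sqrt{46}\right) - 4126\right) \left(-5298\right) = \left(\left(8^{2} + i \sqrt{46}\right) - 4126\right) \left(-5298\right) = \left(\left(64 + i \sqrt{46}\right) - 4126\right) \left(-5298\right) = \left(-4062 + i \sqrt{46}\right) \left(-5298\right) = 21520476 - 5298 i \sqrt{46}$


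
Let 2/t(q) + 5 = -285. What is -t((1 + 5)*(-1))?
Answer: 1/145 ≈ 0.0068966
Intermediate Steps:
t(q) = -1/145 (t(q) = 2/(-5 - 285) = 2/(-290) = 2*(-1/290) = -1/145)
-t((1 + 5)*(-1)) = -1*(-1/145) = 1/145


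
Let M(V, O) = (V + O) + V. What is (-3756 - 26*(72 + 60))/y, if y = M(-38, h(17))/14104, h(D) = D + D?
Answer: 16896592/7 ≈ 2.4138e+6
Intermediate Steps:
h(D) = 2*D
M(V, O) = O + 2*V (M(V, O) = (O + V) + V = O + 2*V)
y = -21/7052 (y = (2*17 + 2*(-38))/14104 = (34 - 76)*(1/14104) = -42*1/14104 = -21/7052 ≈ -0.0029779)
(-3756 - 26*(72 + 60))/y = (-3756 - 26*(72 + 60))/(-21/7052) = (-3756 - 26*132)*(-7052/21) = (-3756 - 3432)*(-7052/21) = -7188*(-7052/21) = 16896592/7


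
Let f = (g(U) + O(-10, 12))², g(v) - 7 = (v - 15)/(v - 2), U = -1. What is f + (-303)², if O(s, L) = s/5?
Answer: 827242/9 ≈ 91916.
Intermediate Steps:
O(s, L) = s/5 (O(s, L) = s*(⅕) = s/5)
g(v) = 7 + (-15 + v)/(-2 + v) (g(v) = 7 + (v - 15)/(v - 2) = 7 + (-15 + v)/(-2 + v))
f = 961/9 (f = ((-29 + 8*(-1))/(-2 - 1) + (⅕)*(-10))² = ((-29 - 8)/(-3) - 2)² = (-⅓*(-37) - 2)² = (37/3 - 2)² = (31/3)² = 961/9 ≈ 106.78)
f + (-303)² = 961/9 + (-303)² = 961/9 + 91809 = 827242/9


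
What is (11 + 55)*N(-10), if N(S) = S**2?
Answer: 6600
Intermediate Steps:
(11 + 55)*N(-10) = (11 + 55)*(-10)**2 = 66*100 = 6600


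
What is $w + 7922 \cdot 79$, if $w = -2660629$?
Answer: $-2034791$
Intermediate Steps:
$w + 7922 \cdot 79 = -2660629 + 7922 \cdot 79 = -2660629 + 625838 = -2034791$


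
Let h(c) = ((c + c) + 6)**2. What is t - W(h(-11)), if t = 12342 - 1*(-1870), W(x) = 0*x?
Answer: 14212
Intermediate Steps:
h(c) = (6 + 2*c)**2 (h(c) = (2*c + 6)**2 = (6 + 2*c)**2)
W(x) = 0
t = 14212 (t = 12342 + 1870 = 14212)
t - W(h(-11)) = 14212 - 1*0 = 14212 + 0 = 14212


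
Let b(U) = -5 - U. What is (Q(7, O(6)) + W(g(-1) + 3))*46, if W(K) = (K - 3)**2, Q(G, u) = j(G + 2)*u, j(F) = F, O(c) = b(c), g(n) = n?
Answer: -4508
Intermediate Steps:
O(c) = -5 - c
Q(G, u) = u*(2 + G) (Q(G, u) = (G + 2)*u = (2 + G)*u = u*(2 + G))
W(K) = (-3 + K)**2
(Q(7, O(6)) + W(g(-1) + 3))*46 = ((-5 - 1*6)*(2 + 7) + (-3 + (-1 + 3))**2)*46 = ((-5 - 6)*9 + (-3 + 2)**2)*46 = (-11*9 + (-1)**2)*46 = (-99 + 1)*46 = -98*46 = -4508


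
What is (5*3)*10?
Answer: 150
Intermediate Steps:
(5*3)*10 = 15*10 = 150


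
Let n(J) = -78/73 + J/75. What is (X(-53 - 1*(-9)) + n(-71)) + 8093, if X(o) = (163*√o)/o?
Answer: 44298142/5475 - 163*I*√11/22 ≈ 8091.0 - 24.573*I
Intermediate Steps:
X(o) = 163/√o
n(J) = -78/73 + J/75 (n(J) = -78*1/73 + J*(1/75) = -78/73 + J/75)
(X(-53 - 1*(-9)) + n(-71)) + 8093 = (163/√(-53 - 1*(-9)) + (-78/73 + (1/75)*(-71))) + 8093 = (163/√(-53 + 9) + (-78/73 - 71/75)) + 8093 = (163/√(-44) - 11033/5475) + 8093 = (163*(-I*√11/22) - 11033/5475) + 8093 = (-163*I*√11/22 - 11033/5475) + 8093 = (-11033/5475 - 163*I*√11/22) + 8093 = 44298142/5475 - 163*I*√11/22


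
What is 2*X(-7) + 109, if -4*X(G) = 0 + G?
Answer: 225/2 ≈ 112.50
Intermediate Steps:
X(G) = -G/4 (X(G) = -(0 + G)/4 = -G/4)
2*X(-7) + 109 = 2*(-¼*(-7)) + 109 = 2*(7/4) + 109 = 7/2 + 109 = 225/2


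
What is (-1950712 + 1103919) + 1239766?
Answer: 392973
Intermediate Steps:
(-1950712 + 1103919) + 1239766 = -846793 + 1239766 = 392973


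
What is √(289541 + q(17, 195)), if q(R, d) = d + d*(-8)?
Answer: 4*√18011 ≈ 536.82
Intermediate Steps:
q(R, d) = -7*d (q(R, d) = d - 8*d = -7*d)
√(289541 + q(17, 195)) = √(289541 - 7*195) = √(289541 - 1365) = √288176 = 4*√18011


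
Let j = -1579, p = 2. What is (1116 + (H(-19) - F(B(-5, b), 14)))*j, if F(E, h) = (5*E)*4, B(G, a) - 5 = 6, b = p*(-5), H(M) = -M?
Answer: -1444785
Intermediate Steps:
b = -10 (b = 2*(-5) = -10)
B(G, a) = 11 (B(G, a) = 5 + 6 = 11)
F(E, h) = 20*E
(1116 + (H(-19) - F(B(-5, b), 14)))*j = (1116 + (-1*(-19) - 20*11))*(-1579) = (1116 + (19 - 1*220))*(-1579) = (1116 + (19 - 220))*(-1579) = (1116 - 201)*(-1579) = 915*(-1579) = -1444785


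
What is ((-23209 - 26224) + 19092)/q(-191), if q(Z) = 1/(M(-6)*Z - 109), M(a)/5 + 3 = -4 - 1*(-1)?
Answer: -170546761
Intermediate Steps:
M(a) = -30 (M(a) = -15 + 5*(-4 - 1*(-1)) = -15 + 5*(-4 + 1) = -15 + 5*(-3) = -15 - 15 = -30)
q(Z) = 1/(-109 - 30*Z) (q(Z) = 1/(-30*Z - 109) = 1/(-109 - 30*Z))
((-23209 - 26224) + 19092)/q(-191) = ((-23209 - 26224) + 19092)/(1/(-109 - 30*(-191))) = (-49433 + 19092)/(1/(-109 + 5730)) = -30341/(1/5621) = -30341/1/5621 = -30341*5621 = -170546761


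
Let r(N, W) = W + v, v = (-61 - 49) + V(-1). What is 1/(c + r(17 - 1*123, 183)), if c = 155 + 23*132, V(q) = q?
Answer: 1/3263 ≈ 0.00030647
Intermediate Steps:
v = -111 (v = (-61 - 49) - 1 = -110 - 1 = -111)
r(N, W) = -111 + W (r(N, W) = W - 111 = -111 + W)
c = 3191 (c = 155 + 3036 = 3191)
1/(c + r(17 - 1*123, 183)) = 1/(3191 + (-111 + 183)) = 1/(3191 + 72) = 1/3263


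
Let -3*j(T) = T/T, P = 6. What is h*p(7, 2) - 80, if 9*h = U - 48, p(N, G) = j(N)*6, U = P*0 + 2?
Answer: -628/9 ≈ -69.778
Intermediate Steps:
j(T) = -⅓ (j(T) = -T/(3*T) = -⅓*1 = -⅓)
U = 2 (U = 6*0 + 2 = 0 + 2 = 2)
p(N, G) = -2 (p(N, G) = -⅓*6 = -2)
h = -46/9 (h = (2 - 48)/9 = (⅑)*(-46) = -46/9 ≈ -5.1111)
h*p(7, 2) - 80 = -46/9*(-2) - 80 = 92/9 - 80 = -628/9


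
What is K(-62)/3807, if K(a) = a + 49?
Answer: -13/3807 ≈ -0.0034148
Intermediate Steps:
K(a) = 49 + a
K(-62)/3807 = (49 - 62)/3807 = -13*1/3807 = -13/3807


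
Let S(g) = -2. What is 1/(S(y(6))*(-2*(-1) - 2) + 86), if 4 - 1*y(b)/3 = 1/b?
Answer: 1/86 ≈ 0.011628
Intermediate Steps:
y(b) = 12 - 3/b
1/(S(y(6))*(-2*(-1) - 2) + 86) = 1/(-2*(-2*(-1) - 2) + 86) = 1/(-2*(2 - 2) + 86) = 1/(-2*0 + 86) = 1/(0 + 86) = 1/86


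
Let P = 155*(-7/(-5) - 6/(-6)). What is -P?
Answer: -372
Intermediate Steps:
P = 372 (P = 155*(-7*(-1/5) - 6*(-1/6)) = 155*(7/5 + 1) = 155*(12/5) = 372)
-P = -1*372 = -372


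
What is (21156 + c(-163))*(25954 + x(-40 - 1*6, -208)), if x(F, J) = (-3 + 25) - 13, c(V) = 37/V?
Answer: 89530575533/163 ≈ 5.4927e+8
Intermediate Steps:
x(F, J) = 9 (x(F, J) = 22 - 13 = 9)
(21156 + c(-163))*(25954 + x(-40 - 1*6, -208)) = (21156 + 37/(-163))*(25954 + 9) = (21156 + 37*(-1/163))*25963 = (21156 - 37/163)*25963 = (3448391/163)*25963 = 89530575533/163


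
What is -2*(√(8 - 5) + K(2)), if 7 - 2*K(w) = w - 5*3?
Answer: -20 - 2*√3 ≈ -23.464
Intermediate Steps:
K(w) = 11 - w/2 (K(w) = 7/2 - (w - 5*3)/2 = 7/2 - (w - 15)/2 = 7/2 - (-15 + w)/2 = 7/2 + (15/2 - w/2) = 11 - w/2)
-2*(√(8 - 5) + K(2)) = -2*(√(8 - 5) + (11 - ½*2)) = -2*(√3 + (11 - 1)) = -2*(√3 + 10) = -2*(10 + √3) = -20 - 2*√3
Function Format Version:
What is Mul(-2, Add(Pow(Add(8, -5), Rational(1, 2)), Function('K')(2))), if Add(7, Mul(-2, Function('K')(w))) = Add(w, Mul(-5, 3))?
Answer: Add(-20, Mul(-2, Pow(3, Rational(1, 2)))) ≈ -23.464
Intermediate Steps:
Function('K')(w) = Add(11, Mul(Rational(-1, 2), w)) (Function('K')(w) = Add(Rational(7, 2), Mul(Rational(-1, 2), Add(w, Mul(-5, 3)))) = Add(Rational(7, 2), Mul(Rational(-1, 2), Add(w, -15))) = Add(Rational(7, 2), Mul(Rational(-1, 2), Add(-15, w))) = Add(Rational(7, 2), Add(Rational(15, 2), Mul(Rational(-1, 2), w))) = Add(11, Mul(Rational(-1, 2), w)))
Mul(-2, Add(Pow(Add(8, -5), Rational(1, 2)), Function('K')(2))) = Mul(-2, Add(Pow(Add(8, -5), Rational(1, 2)), Add(11, Mul(Rational(-1, 2), 2)))) = Mul(-2, Add(Pow(3, Rational(1, 2)), Add(11, -1))) = Mul(-2, Add(Pow(3, Rational(1, 2)), 10)) = Mul(-2, Add(10, Pow(3, Rational(1, 2)))) = Add(-20, Mul(-2, Pow(3, Rational(1, 2))))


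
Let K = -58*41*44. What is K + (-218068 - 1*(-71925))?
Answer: -250775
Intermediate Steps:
K = -104632 (K = -2378*44 = -104632)
K + (-218068 - 1*(-71925)) = -104632 + (-218068 - 1*(-71925)) = -104632 + (-218068 + 71925) = -104632 - 146143 = -250775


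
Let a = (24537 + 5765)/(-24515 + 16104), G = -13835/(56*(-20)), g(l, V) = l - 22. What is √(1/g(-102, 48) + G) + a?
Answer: -30302/8411 + √37202914/1736 ≈ -0.089173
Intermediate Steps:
g(l, V) = -22 + l
G = 2767/224 (G = -13835/(-1120) = -13835*(-1/1120) = 2767/224 ≈ 12.353)
a = -30302/8411 (a = 30302/(-8411) = 30302*(-1/8411) = -30302/8411 ≈ -3.6027)
√(1/g(-102, 48) + G) + a = √(1/(-22 - 102) + 2767/224) - 30302/8411 = √(1/(-124) + 2767/224) - 30302/8411 = √(-1/124 + 2767/224) - 30302/8411 = √(85721/6944) - 30302/8411 = √37202914/1736 - 30302/8411 = -30302/8411 + √37202914/1736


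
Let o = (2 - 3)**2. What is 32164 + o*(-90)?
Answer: 32074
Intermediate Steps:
o = 1 (o = (-1)**2 = 1)
32164 + o*(-90) = 32164 + 1*(-90) = 32164 - 90 = 32074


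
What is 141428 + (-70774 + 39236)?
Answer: 109890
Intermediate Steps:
141428 + (-70774 + 39236) = 141428 - 31538 = 109890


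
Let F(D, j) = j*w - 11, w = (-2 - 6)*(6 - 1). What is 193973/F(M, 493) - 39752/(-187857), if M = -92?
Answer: -11884946383/1235535489 ≈ -9.6193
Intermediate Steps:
w = -40 (w = -8*5 = -40)
F(D, j) = -11 - 40*j (F(D, j) = j*(-40) - 11 = -40*j - 11 = -11 - 40*j)
193973/F(M, 493) - 39752/(-187857) = 193973/(-11 - 40*493) - 39752/(-187857) = 193973/(-11 - 19720) - 39752*(-1/187857) = 193973/(-19731) + 39752/187857 = 193973*(-1/19731) + 39752/187857 = -193973/19731 + 39752/187857 = -11884946383/1235535489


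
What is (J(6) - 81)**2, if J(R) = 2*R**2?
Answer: 81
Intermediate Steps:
(J(6) - 81)**2 = (2*6**2 - 81)**2 = (2*36 - 81)**2 = (72 - 81)**2 = (-9)**2 = 81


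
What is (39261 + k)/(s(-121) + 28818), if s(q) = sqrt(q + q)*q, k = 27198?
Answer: 957607731/417010123 + 88456929*I*sqrt(2)/834020246 ≈ 2.2964 + 0.14999*I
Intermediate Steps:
s(q) = sqrt(2)*q**(3/2) (s(q) = sqrt(2*q)*q = (sqrt(2)*sqrt(q))*q = sqrt(2)*q**(3/2))
(39261 + k)/(s(-121) + 28818) = (39261 + 27198)/(sqrt(2)*(-121)**(3/2) + 28818) = 66459/(sqrt(2)*(-1331*I) + 28818) = 66459/(-1331*I*sqrt(2) + 28818) = 66459/(28818 - 1331*I*sqrt(2))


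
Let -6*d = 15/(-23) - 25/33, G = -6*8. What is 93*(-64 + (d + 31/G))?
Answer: -72745127/12144 ≈ -5990.2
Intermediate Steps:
G = -48
d = 535/2277 (d = -(15/(-23) - 25/33)/6 = -(15*(-1/23) - 25*1/33)/6 = -(-15/23 - 25/33)/6 = -⅙*(-1070/759) = 535/2277 ≈ 0.23496)
93*(-64 + (d + 31/G)) = 93*(-64 + (535/2277 + 31/(-48))) = 93*(-64 + (535/2277 + 31*(-1/48))) = 93*(-64 + (535/2277 - 31/48)) = 93*(-64 - 14969/36432) = 93*(-2346617/36432) = -72745127/12144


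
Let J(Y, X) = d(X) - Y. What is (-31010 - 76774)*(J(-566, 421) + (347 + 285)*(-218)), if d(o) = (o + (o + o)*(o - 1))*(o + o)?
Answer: -32117708271168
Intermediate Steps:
d(o) = 2*o*(o + 2*o*(-1 + o)) (d(o) = (o + (2*o)*(-1 + o))*(2*o) = (o + 2*o*(-1 + o))*(2*o) = 2*o*(o + 2*o*(-1 + o)))
J(Y, X) = -Y + X²*(-2 + 4*X) (J(Y, X) = X²*(-2 + 4*X) - Y = -Y + X²*(-2 + 4*X))
(-31010 - 76774)*(J(-566, 421) + (347 + 285)*(-218)) = (-31010 - 76774)*((-1*(-566) + 421²*(-2 + 4*421)) + (347 + 285)*(-218)) = -107784*((566 + 177241*(-2 + 1684)) + 632*(-218)) = -107784*((566 + 177241*1682) - 137776) = -107784*((566 + 298119362) - 137776) = -107784*(298119928 - 137776) = -107784*297982152 = -32117708271168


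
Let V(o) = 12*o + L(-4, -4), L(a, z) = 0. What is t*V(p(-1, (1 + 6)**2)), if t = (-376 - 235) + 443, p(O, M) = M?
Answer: -98784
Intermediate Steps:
t = -168 (t = -611 + 443 = -168)
V(o) = 12*o (V(o) = 12*o + 0 = 12*o)
t*V(p(-1, (1 + 6)**2)) = -2016*(1 + 6)**2 = -2016*7**2 = -2016*49 = -168*588 = -98784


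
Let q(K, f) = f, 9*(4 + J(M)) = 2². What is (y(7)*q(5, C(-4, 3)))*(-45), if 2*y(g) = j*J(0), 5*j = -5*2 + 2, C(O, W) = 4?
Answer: -512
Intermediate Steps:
J(M) = -32/9 (J(M) = -4 + (⅑)*2² = -4 + (⅑)*4 = -4 + 4/9 = -32/9)
j = -8/5 (j = (-5*2 + 2)/5 = (-10 + 2)/5 = (⅕)*(-8) = -8/5 ≈ -1.6000)
y(g) = 128/45 (y(g) = (-8/5*(-32/9))/2 = (½)*(256/45) = 128/45)
(y(7)*q(5, C(-4, 3)))*(-45) = ((128/45)*4)*(-45) = (512/45)*(-45) = -512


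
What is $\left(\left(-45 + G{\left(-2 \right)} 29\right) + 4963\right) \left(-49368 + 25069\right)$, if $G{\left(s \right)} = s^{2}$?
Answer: $-122321166$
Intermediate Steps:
$\left(\left(-45 + G{\left(-2 \right)} 29\right) + 4963\right) \left(-49368 + 25069\right) = \left(\left(-45 + \left(-2\right)^{2} \cdot 29\right) + 4963\right) \left(-49368 + 25069\right) = \left(\left(-45 + 4 \cdot 29\right) + 4963\right) \left(-24299\right) = \left(\left(-45 + 116\right) + 4963\right) \left(-24299\right) = \left(71 + 4963\right) \left(-24299\right) = 5034 \left(-24299\right) = -122321166$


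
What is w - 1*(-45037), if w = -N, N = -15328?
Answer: 60365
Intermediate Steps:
w = 15328 (w = -1*(-15328) = 15328)
w - 1*(-45037) = 15328 - 1*(-45037) = 15328 + 45037 = 60365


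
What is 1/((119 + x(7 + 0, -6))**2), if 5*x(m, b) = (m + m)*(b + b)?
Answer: 25/182329 ≈ 0.00013711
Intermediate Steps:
x(m, b) = 4*b*m/5 (x(m, b) = ((m + m)*(b + b))/5 = ((2*m)*(2*b))/5 = (4*b*m)/5 = 4*b*m/5)
1/((119 + x(7 + 0, -6))**2) = 1/((119 + (4/5)*(-6)*(7 + 0))**2) = 1/((119 + (4/5)*(-6)*7)**2) = 1/((119 - 168/5)**2) = 1/((427/5)**2) = 1/(182329/25) = 25/182329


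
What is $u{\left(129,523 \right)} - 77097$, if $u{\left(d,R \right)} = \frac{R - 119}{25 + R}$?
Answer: $- \frac{10562188}{137} \approx -77096.0$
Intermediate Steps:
$u{\left(d,R \right)} = \frac{-119 + R}{25 + R}$
$u{\left(129,523 \right)} - 77097 = \frac{-119 + 523}{25 + 523} - 77097 = \frac{1}{548} \cdot 404 - 77097 = \frac{101}{137} - 77097 = - \frac{10562188}{137}$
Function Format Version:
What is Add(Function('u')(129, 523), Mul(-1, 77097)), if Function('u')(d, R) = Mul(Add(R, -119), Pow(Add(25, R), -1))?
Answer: Rational(-10562188, 137) ≈ -77096.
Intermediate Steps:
Function('u')(d, R) = Mul(Pow(Add(25, R), -1), Add(-119, R)) (Function('u')(d, R) = Mul(Add(-119, R), Pow(Add(25, R), -1)) = Mul(Pow(Add(25, R), -1), Add(-119, R)))
Add(Function('u')(129, 523), Mul(-1, 77097)) = Add(Mul(Pow(Add(25, 523), -1), Add(-119, 523)), Mul(-1, 77097)) = Add(Mul(Pow(548, -1), 404), -77097) = Add(Mul(Rational(1, 548), 404), -77097) = Add(Rational(101, 137), -77097) = Rational(-10562188, 137)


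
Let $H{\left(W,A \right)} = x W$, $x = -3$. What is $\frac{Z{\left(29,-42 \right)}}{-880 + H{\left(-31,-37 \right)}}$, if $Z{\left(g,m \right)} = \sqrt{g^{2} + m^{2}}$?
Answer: $- \frac{\sqrt{2605}}{787} \approx -0.064853$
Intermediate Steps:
$H{\left(W,A \right)} = - 3 W$
$\frac{Z{\left(29,-42 \right)}}{-880 + H{\left(-31,-37 \right)}} = \frac{\sqrt{29^{2} + \left(-42\right)^{2}}}{-880 - -93} = \frac{\sqrt{841 + 1764}}{-880 + 93} = \frac{\sqrt{2605}}{-787} = \sqrt{2605} \left(- \frac{1}{787}\right) = - \frac{\sqrt{2605}}{787}$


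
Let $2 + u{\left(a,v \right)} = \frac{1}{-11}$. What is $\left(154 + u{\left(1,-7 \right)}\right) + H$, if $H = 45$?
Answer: $\frac{2166}{11} \approx 196.91$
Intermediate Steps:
$u{\left(a,v \right)} = - \frac{23}{11}$ ($u{\left(a,v \right)} = -2 + \frac{1}{-11} = -2 - \frac{1}{11} = - \frac{23}{11}$)
$\left(154 + u{\left(1,-7 \right)}\right) + H = \left(154 - \frac{23}{11}\right) + 45 = \frac{1671}{11} + 45 = \frac{2166}{11}$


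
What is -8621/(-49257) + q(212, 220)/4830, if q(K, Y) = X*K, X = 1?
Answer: 8680319/39651885 ≈ 0.21891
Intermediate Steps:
q(K, Y) = K (q(K, Y) = 1*K = K)
-8621/(-49257) + q(212, 220)/4830 = -8621/(-49257) + 212/4830 = -8621*(-1/49257) + 212*(1/4830) = 8621/49257 + 106/2415 = 8680319/39651885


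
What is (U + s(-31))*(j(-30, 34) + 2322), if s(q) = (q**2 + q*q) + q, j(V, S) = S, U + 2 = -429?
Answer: 3439760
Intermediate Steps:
U = -431 (U = -2 - 429 = -431)
s(q) = q + 2*q**2 (s(q) = (q**2 + q**2) + q = 2*q**2 + q = q + 2*q**2)
(U + s(-31))*(j(-30, 34) + 2322) = (-431 - 31*(1 + 2*(-31)))*(34 + 2322) = (-431 - 31*(1 - 62))*2356 = (-431 - 31*(-61))*2356 = (-431 + 1891)*2356 = 1460*2356 = 3439760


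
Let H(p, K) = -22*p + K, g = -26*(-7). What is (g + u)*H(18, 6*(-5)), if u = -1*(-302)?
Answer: -206184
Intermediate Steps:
u = 302
g = 182
H(p, K) = K - 22*p
(g + u)*H(18, 6*(-5)) = (182 + 302)*(6*(-5) - 22*18) = 484*(-30 - 396) = 484*(-426) = -206184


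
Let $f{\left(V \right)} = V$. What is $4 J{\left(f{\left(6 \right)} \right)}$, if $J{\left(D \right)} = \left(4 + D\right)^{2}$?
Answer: $400$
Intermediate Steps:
$4 J{\left(f{\left(6 \right)} \right)} = 4 \left(4 + 6\right)^{2} = 4 \cdot 10^{2} = 4 \cdot 100 = 400$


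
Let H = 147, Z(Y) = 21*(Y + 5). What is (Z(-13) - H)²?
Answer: 99225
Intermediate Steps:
Z(Y) = 105 + 21*Y (Z(Y) = 21*(5 + Y) = 105 + 21*Y)
(Z(-13) - H)² = ((105 + 21*(-13)) - 1*147)² = ((105 - 273) - 147)² = (-168 - 147)² = (-315)² = 99225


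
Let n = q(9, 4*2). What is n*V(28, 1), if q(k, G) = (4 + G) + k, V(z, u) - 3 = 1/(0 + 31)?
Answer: 1974/31 ≈ 63.677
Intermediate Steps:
V(z, u) = 94/31 (V(z, u) = 3 + 1/(0 + 31) = 3 + 1/31 = 94/31)
q(k, G) = 4 + G + k
n = 21 (n = 4 + 4*2 + 9 = 4 + 8 + 9 = 21)
n*V(28, 1) = 21*(94/31) = 1974/31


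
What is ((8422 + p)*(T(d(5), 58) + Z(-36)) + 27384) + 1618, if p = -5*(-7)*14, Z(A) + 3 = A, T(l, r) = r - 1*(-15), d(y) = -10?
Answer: 332010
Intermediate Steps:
T(l, r) = 15 + r (T(l, r) = r + 15 = 15 + r)
Z(A) = -3 + A
p = 490 (p = 35*14 = 490)
((8422 + p)*(T(d(5), 58) + Z(-36)) + 27384) + 1618 = ((8422 + 490)*((15 + 58) + (-3 - 36)) + 27384) + 1618 = (8912*(73 - 39) + 27384) + 1618 = (8912*34 + 27384) + 1618 = (303008 + 27384) + 1618 = 330392 + 1618 = 332010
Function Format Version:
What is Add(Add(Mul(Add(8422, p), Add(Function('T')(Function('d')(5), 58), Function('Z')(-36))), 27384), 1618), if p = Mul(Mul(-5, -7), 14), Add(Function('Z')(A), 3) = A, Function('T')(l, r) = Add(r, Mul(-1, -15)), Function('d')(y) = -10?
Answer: 332010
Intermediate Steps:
Function('T')(l, r) = Add(15, r) (Function('T')(l, r) = Add(r, 15) = Add(15, r))
Function('Z')(A) = Add(-3, A)
p = 490 (p = Mul(35, 14) = 490)
Add(Add(Mul(Add(8422, p), Add(Function('T')(Function('d')(5), 58), Function('Z')(-36))), 27384), 1618) = Add(Add(Mul(Add(8422, 490), Add(Add(15, 58), Add(-3, -36))), 27384), 1618) = Add(Add(Mul(8912, Add(73, -39)), 27384), 1618) = Add(Add(Mul(8912, 34), 27384), 1618) = Add(Add(303008, 27384), 1618) = Add(330392, 1618) = 332010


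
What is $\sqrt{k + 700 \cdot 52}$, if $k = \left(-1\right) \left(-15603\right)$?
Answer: $\sqrt{52003} \approx 228.04$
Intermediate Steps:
$k = 15603$
$\sqrt{k + 700 \cdot 52} = \sqrt{15603 + 700 \cdot 52} = \sqrt{15603 + 36400} = \sqrt{52003}$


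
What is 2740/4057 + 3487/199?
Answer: 14692019/807343 ≈ 18.198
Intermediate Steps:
2740/4057 + 3487/199 = 14692019/807343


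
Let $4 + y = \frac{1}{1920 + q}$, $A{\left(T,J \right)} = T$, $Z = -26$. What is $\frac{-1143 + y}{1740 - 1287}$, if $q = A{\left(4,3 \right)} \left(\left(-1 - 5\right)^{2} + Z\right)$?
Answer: $- \frac{749373}{295960} \approx -2.532$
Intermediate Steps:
$q = 40$ ($q = 4 \left(\left(-1 - 5\right)^{2} - 26\right) = 4 \left(\left(-6\right)^{2} - 26\right) = 4 \left(36 - 26\right) = 4 \cdot 10 = 40$)
$y = - \frac{7839}{1960}$ ($y = -4 + \frac{1}{1920 + 40} = -4 + \frac{1}{1960} = - \frac{7839}{1960} \approx -3.9995$)
$\frac{-1143 + y}{1740 - 1287} = \frac{-1143 - \frac{7839}{1960}}{1740 - 1287} = - \frac{2248119}{1960 \cdot 453} = \left(- \frac{2248119}{1960}\right) \frac{1}{453} = - \frac{749373}{295960}$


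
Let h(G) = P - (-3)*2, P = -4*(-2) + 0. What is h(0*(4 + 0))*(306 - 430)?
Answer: -1736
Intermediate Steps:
P = 8 (P = 8 + 0 = 8)
h(G) = 14 (h(G) = 8 - (-3)*2 = 8 - 1*(-6) = 8 + 6 = 14)
h(0*(4 + 0))*(306 - 430) = 14*(306 - 430) = 14*(-124) = -1736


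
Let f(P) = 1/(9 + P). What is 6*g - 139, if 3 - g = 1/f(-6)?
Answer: -139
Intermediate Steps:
g = 0 (g = 3 - 1/(1/(9 - 6)) = 3 - 1/(1/3) = 3 - 1/⅓ = 3 - 1*3 = 3 - 3 = 0)
6*g - 139 = 6*0 - 139 = 0 - 139 = -139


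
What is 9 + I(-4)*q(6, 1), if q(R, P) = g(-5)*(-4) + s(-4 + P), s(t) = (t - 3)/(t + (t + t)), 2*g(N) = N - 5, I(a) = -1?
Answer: -35/3 ≈ -11.667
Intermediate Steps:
g(N) = -5/2 + N/2 (g(N) = (N - 5)/2 = (-5 + N)/2 = -5/2 + N/2)
s(t) = (-3 + t)/(3*t) (s(t) = (-3 + t)/(t + 2*t) = (-3 + t)/((3*t)) = (-3 + t)*(1/(3*t)) = (-3 + t)/(3*t))
q(R, P) = 20 + (-7 + P)/(3*(-4 + P)) (q(R, P) = (-5/2 + (½)*(-5))*(-4) + (-3 + (-4 + P))/(3*(-4 + P)) = (-5/2 - 5/2)*(-4) + (-7 + P)/(3*(-4 + P)) = -5*(-4) + (-7 + P)/(3*(-4 + P)) = 20 + (-7 + P)/(3*(-4 + P)))
9 + I(-4)*q(6, 1) = 9 - (-247 + 61*1)/(3*(-4 + 1)) = 9 - (-247 + 61)/(3*(-3)) = 9 - (-1)*(-186)/(3*3) = 9 - 1*62/3 = 9 - 62/3 = -35/3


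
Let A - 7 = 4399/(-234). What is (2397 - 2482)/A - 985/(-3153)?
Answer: 65432755/8705433 ≈ 7.5163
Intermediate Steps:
A = -2761/234 (A = 7 + 4399/(-234) = 7 + 4399*(-1/234) = 7 - 4399/234 = -2761/234 ≈ -11.799)
(2397 - 2482)/A - 985/(-3153) = (2397 - 2482)/(-2761/234) - 985/(-3153) = -85*(-234/2761) - 985*(-1/3153) = 19890/2761 + 985/3153 = 65432755/8705433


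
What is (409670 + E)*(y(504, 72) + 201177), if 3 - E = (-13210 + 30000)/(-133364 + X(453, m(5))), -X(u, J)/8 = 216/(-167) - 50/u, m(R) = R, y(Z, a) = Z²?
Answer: 188126408241202589379/1008827038 ≈ 1.8648e+11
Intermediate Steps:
X(u, J) = 1728/167 + 400/u (X(u, J) = -8*(216/(-167) - 50/u) = -8*(216*(-1/167) - 50/u) = -8*(-216/167 - 50/u) = 1728/167 + 400/u)
E = 3153499143/1008827038 (E = 3 - (-13210 + 30000)/(-133364 + (1728/167 + 400/453)) = 3 - 16790/(-133364 + (1728/167 + 400*(1/453))) = 3 - 16790/(-133364 + (1728/167 + 400/453)) = 3 - 16790/(-133364 + 849584/75651) = 3 - 16790/(-10088270380/75651) = 3 - 16790*(-75651)/10088270380 = 3 - 1*(-127018029/1008827038) = 3 + 127018029/1008827038 = 3153499143/1008827038 ≈ 3.1259)
(409670 + E)*(y(504, 72) + 201177) = (409670 + 3153499143/1008827038)*(504² + 201177) = 413289326156603*(254016 + 201177)/1008827038 = (413289326156603/1008827038)*455193 = 188126408241202589379/1008827038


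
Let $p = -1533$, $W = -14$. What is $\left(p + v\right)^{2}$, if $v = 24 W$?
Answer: $3493161$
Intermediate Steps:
$v = -336$ ($v = 24 \left(-14\right) = -336$)
$\left(p + v\right)^{2} = \left(-1533 - 336\right)^{2} = \left(-1869\right)^{2} = 3493161$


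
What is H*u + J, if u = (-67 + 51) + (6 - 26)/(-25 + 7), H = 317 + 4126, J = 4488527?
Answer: 13267127/3 ≈ 4.4224e+6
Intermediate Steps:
H = 4443
u = -134/9 (u = -16 - 20/(-18) = -16 - 20*(-1/18) = -16 + 10/9 = -134/9 ≈ -14.889)
H*u + J = 4443*(-134/9) + 4488527 = -198454/3 + 4488527 = 13267127/3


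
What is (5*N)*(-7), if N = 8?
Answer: -280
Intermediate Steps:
(5*N)*(-7) = (5*8)*(-7) = 40*(-7) = -280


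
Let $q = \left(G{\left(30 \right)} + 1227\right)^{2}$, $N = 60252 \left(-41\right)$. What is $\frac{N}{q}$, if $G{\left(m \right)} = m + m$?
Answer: $- \frac{823444}{552123} \approx -1.4914$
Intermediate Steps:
$G{\left(m \right)} = 2 m$
$N = -2470332$
$q = 1656369$ ($q = \left(2 \cdot 30 + 1227\right)^{2} = \left(60 + 1227\right)^{2} = 1287^{2} = 1656369$)
$\frac{N}{q} = - \frac{2470332}{1656369} = \left(-2470332\right) \frac{1}{1656369} = - \frac{823444}{552123}$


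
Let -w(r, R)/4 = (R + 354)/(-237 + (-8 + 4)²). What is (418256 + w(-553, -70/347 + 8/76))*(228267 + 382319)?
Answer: 372109726823049232/1457053 ≈ 2.5539e+11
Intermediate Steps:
w(r, R) = 1416/221 + 4*R/221 (w(r, R) = -4*(R + 354)/(-237 + (-8 + 4)²) = -4*(354 + R)/(-237 + (-4)²) = -4*(354 + R)/(-237 + 16) = -4*(354 + R)/(-221) = -4*(354 + R)*(-1)/221 = -4*(-354/221 - R/221) = 1416/221 + 4*R/221)
(418256 + w(-553, -70/347 + 8/76))*(228267 + 382319) = (418256 + (1416/221 + 4*(-70/347 + 8/76)/221))*(228267 + 382319) = (418256 + (1416/221 + 4*(-70*1/347 + 8*(1/76))/221))*610586 = (418256 + (1416/221 + 4*(-70/347 + 2/19)/221))*610586 = (418256 + (1416/221 + (4/221)*(-636/6593)))*610586 = (418256 + (1416/221 - 2544/1457053))*610586 = (418256 + 9333144/1457053)*610586 = (609430492712/1457053)*610586 = 372109726823049232/1457053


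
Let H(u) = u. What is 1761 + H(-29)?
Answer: 1732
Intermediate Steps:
1761 + H(-29) = 1761 - 29 = 1732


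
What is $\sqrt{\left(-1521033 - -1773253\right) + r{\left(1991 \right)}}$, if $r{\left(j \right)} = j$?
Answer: $\sqrt{254211} \approx 504.19$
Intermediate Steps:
$\sqrt{\left(-1521033 - -1773253\right) + r{\left(1991 \right)}} = \sqrt{\left(-1521033 - -1773253\right) + 1991} = \sqrt{\left(-1521033 + 1773253\right) + 1991} = \sqrt{252220 + 1991} = \sqrt{254211}$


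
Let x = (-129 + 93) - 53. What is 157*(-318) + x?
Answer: -50015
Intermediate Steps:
x = -89 (x = -36 - 53 = -89)
157*(-318) + x = 157*(-318) - 89 = -49926 - 89 = -50015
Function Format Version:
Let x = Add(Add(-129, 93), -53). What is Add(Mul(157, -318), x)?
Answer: -50015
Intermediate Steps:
x = -89 (x = Add(-36, -53) = -89)
Add(Mul(157, -318), x) = Add(Mul(157, -318), -89) = Add(-49926, -89) = -50015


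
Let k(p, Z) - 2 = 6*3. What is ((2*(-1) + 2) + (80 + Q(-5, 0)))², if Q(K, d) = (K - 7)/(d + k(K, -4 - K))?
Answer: 157609/25 ≈ 6304.4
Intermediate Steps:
k(p, Z) = 20 (k(p, Z) = 2 + 6*3 = 2 + 18 = 20)
Q(K, d) = (-7 + K)/(20 + d) (Q(K, d) = (K - 7)/(d + 20) = (-7 + K)/(20 + d))
((2*(-1) + 2) + (80 + Q(-5, 0)))² = ((2*(-1) + 2) + (80 + (-7 - 5)/(20 + 0)))² = ((-2 + 2) + (80 - 12/20))² = (0 + (80 + (1/20)*(-12)))² = (0 + (80 - ⅗))² = (0 + 397/5)² = (397/5)² = 157609/25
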